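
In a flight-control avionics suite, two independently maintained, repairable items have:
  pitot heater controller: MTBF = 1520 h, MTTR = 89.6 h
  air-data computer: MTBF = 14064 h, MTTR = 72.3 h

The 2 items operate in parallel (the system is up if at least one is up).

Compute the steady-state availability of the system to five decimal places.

0.99972

A(pitot heater controller) = MTBF/(MTBF+MTTR) = 1520/(1520+89.6) = 0.944334
A(air-data computer) = MTBF/(MTBF+MTTR) = 14064/(14064+72.3) = 0.994886
Parallel availability: 1 − (1 − 0.944334)(1 − 0.994886) = 0.99972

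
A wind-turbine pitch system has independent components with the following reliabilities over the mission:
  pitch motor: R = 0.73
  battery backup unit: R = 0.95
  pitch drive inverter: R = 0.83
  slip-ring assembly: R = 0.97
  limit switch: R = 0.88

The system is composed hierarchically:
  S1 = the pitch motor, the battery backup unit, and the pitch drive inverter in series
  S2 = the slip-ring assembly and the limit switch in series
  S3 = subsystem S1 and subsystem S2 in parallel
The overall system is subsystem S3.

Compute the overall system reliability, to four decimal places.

Series (pitch motor, battery backup unit, and pitch drive inverter): 0.730000 × 0.950000 × 0.830000 = 0.575605
Series (slip-ring assembly and limit switch): 0.970000 × 0.880000 = 0.853600
Parallel ([0.575605] and [0.853600]): 1 − (1 − 0.575605)(1 − 0.853600) = 0.9379

0.9379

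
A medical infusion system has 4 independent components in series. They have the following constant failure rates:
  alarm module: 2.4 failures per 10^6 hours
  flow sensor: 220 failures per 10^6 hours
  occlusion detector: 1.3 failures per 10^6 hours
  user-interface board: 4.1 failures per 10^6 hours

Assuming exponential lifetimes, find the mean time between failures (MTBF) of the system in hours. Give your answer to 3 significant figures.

4390

Series of exponential components: λ_sys = Σ λ_i
λ_sys = 0.0000024 + 0.00022 + 0.0000013 + 0.0000041 = 2.2780e-04 /h
MTBF = 1 / λ_sys = 4390 h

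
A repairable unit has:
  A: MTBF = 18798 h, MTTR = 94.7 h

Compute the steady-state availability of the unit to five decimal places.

A(A) = MTBF/(MTBF+MTTR) = 18798/(18798+94.7) = 0.99499

0.99499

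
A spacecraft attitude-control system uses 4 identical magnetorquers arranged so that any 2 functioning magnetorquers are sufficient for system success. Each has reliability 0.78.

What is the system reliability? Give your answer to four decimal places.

0.9644

R = Σ_{i=2}^{4} C(4,i) p^i (1−p)^{4−i} with p = 0.78
C(4,2)·0.78^2·0.22^2 = 0.176679
C(4,3)·0.78^3·0.22^1 = 0.417606
C(4,4)·0.78^4·0.22^0 = 0.370151
Sum = 0.9644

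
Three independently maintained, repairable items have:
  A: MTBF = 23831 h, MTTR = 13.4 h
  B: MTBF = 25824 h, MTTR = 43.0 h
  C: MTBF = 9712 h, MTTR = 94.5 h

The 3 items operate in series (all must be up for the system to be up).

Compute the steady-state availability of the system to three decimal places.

0.988

A(A) = MTBF/(MTBF+MTTR) = 23831/(23831+13.4) = 0.999438
A(B) = MTBF/(MTBF+MTTR) = 25824/(25824+43.0) = 0.998338
A(C) = MTBF/(MTBF+MTTR) = 9712/(9712+94.5) = 0.990364
Series availability: 0.999438 × 0.998338 × 0.990364 = 0.988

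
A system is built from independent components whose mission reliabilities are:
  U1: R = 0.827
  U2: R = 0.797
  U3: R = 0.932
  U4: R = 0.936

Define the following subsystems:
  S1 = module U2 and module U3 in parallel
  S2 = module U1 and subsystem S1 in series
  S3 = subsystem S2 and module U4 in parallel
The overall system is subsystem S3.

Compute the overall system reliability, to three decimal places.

0.988

Parallel (U2 and U3): 1 − (1 − 0.79700)(1 − 0.93200) = 0.98620
Series (U1 and [0.98620]): 0.82700 × 0.98620 = 0.81559
Parallel ([0.81559] and U4): 1 − (1 − 0.81559)(1 − 0.93600) = 0.988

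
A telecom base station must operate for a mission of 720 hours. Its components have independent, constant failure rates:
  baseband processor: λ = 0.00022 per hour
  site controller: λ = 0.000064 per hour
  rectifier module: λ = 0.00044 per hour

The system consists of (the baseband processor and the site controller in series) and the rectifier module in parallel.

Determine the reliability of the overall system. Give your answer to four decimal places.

R(baseband processor) = exp(−0.00022 × 720) = 0.853508
R(site controller) = exp(−0.000064 × 720) = 0.954966
R(rectifier module) = exp(−0.00044 × 720) = 0.728476
Series (baseband processor and site controller): 0.853508 × 0.954966 = 0.815071
Parallel ([0.815071] and rectifier module): 1 − (1 − 0.815071)(1 − 0.728476) = 0.9498

0.9498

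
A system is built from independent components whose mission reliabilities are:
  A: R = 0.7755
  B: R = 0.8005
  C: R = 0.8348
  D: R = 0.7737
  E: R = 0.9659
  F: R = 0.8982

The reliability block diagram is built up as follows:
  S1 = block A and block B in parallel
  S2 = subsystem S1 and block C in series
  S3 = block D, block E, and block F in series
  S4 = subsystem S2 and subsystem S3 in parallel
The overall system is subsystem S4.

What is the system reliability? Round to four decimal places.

Parallel (A and B): 1 − (1 − 0.775500)(1 − 0.800500) = 0.955212
Series ([0.955212] and C): 0.955212 × 0.834800 = 0.797411
Series (D, E, and F): 0.773700 × 0.965900 × 0.898200 = 0.671240
Parallel ([0.797411] and [0.671240]): 1 − (1 − 0.797411)(1 − 0.671240) = 0.9334

0.9334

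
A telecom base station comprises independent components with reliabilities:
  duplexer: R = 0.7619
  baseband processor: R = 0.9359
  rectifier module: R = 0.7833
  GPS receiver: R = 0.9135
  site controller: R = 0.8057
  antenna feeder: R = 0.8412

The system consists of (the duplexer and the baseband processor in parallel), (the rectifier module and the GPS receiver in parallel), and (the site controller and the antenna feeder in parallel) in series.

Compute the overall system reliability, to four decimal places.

Parallel (duplexer and baseband processor): 1 − (1 − 0.761900)(1 − 0.935900) = 0.984738
Parallel (rectifier module and GPS receiver): 1 − (1 − 0.783300)(1 − 0.913500) = 0.981255
Parallel (site controller and antenna feeder): 1 − (1 − 0.805700)(1 − 0.841200) = 0.969145
Series ([0.984738], [0.981255], and [0.969145]): 0.984738 × 0.981255 × 0.969145 = 0.9365

0.9365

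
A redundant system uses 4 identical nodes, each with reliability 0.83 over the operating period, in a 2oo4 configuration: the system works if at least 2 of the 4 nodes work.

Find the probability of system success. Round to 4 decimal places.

R = Σ_{i=2}^{4} C(4,i) p^i (1−p)^{4−i} with p = 0.83
C(4,2)·0.83^2·0.17^2 = 0.119455
C(4,3)·0.83^3·0.17^1 = 0.388815
C(4,4)·0.83^4·0.17^0 = 0.474583
Sum = 0.9829

0.9829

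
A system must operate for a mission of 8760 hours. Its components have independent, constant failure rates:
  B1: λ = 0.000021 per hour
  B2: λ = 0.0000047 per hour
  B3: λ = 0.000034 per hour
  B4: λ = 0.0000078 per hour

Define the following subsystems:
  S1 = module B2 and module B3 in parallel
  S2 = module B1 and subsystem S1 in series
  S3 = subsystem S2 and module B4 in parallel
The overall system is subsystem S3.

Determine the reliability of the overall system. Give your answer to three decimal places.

0.988

R(B1) = exp(−0.000021 × 8760) = 0.83197
R(B2) = exp(−0.0000047 × 8760) = 0.95966
R(B3) = exp(−0.000034 × 8760) = 0.74242
R(B4) = exp(−0.0000078 × 8760) = 0.93395
Parallel (B2 and B3): 1 − (1 − 0.95966)(1 − 0.74242) = 0.98961
Series (B1 and [0.98961]): 0.83197 × 0.98961 = 0.82333
Parallel ([0.82333] and B4): 1 − (1 − 0.82333)(1 − 0.93395) = 0.988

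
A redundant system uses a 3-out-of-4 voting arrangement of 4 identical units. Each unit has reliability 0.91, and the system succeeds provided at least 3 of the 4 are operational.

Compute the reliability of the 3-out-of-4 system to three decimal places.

0.957

R = Σ_{i=3}^{4} C(4,i) p^i (1−p)^{4−i} with p = 0.91
C(4,3)·0.91^3·0.09^1 = 0.27129
C(4,4)·0.91^4·0.09^0 = 0.68575
Sum = 0.957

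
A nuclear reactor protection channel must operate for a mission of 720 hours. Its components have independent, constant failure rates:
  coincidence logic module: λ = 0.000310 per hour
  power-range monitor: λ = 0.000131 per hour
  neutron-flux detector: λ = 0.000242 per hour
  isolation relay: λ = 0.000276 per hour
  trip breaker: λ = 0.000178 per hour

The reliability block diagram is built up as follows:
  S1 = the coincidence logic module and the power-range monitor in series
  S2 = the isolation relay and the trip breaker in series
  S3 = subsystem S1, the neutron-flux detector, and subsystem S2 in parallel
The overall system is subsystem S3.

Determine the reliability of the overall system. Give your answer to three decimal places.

0.988

R(coincidence logic module) = exp(−0.000310 × 720) = 0.79995
R(power-range monitor) = exp(−0.000131 × 720) = 0.90999
R(neutron-flux detector) = exp(−0.000242 × 720) = 0.84010
R(isolation relay) = exp(−0.000276 × 720) = 0.81978
R(trip breaker) = exp(−0.000178 × 720) = 0.87971
Series (coincidence logic module and power-range monitor): 0.79995 × 0.90999 = 0.72795
Series (isolation relay and trip breaker): 0.81978 × 0.87971 = 0.72117
Parallel ([0.72795], neutron-flux detector, and [0.72117]): 1 − (1 − 0.72795)(1 − 0.84010)(1 − 0.72117) = 0.988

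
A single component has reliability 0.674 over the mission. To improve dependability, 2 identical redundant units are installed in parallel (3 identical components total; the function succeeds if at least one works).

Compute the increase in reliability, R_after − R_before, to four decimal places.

R_before = 0.674
R_after = 1 − (1 − 0.674)^3 = 0.9654
ΔR = 0.9654 − 0.674 = 0.2914

0.2914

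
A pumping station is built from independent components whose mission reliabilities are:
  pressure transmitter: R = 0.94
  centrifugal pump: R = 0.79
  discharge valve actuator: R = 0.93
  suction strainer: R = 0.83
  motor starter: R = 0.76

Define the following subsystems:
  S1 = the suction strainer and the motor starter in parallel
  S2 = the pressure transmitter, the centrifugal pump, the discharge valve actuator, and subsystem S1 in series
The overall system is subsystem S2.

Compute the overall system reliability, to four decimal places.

0.6624

Parallel (suction strainer and motor starter): 1 − (1 − 0.830000)(1 − 0.760000) = 0.959200
Series (pressure transmitter, centrifugal pump, discharge valve actuator, and [0.959200]): 0.940000 × 0.790000 × 0.930000 × 0.959200 = 0.6624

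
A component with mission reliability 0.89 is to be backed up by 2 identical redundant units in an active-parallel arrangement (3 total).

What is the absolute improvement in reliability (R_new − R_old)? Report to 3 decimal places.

0.109

R_before = 0.89
R_after = 1 − (1 − 0.89)^3 = 0.999
ΔR = 0.999 − 0.89 = 0.109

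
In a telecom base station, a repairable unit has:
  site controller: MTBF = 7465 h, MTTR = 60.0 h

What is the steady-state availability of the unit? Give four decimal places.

0.9920

A(site controller) = MTBF/(MTBF+MTTR) = 7465/(7465+60.0) = 0.9920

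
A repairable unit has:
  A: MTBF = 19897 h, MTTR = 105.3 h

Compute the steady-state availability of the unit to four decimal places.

A(A) = MTBF/(MTBF+MTTR) = 19897/(19897+105.3) = 0.9947

0.9947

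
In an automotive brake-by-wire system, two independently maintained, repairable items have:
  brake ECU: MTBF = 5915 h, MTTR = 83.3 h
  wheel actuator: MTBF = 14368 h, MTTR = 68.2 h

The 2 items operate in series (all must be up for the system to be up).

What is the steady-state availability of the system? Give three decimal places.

0.981

A(brake ECU) = MTBF/(MTBF+MTTR) = 5915/(5915+83.3) = 0.986113
A(wheel actuator) = MTBF/(MTBF+MTTR) = 14368/(14368+68.2) = 0.995276
Series availability: 0.986113 × 0.995276 = 0.981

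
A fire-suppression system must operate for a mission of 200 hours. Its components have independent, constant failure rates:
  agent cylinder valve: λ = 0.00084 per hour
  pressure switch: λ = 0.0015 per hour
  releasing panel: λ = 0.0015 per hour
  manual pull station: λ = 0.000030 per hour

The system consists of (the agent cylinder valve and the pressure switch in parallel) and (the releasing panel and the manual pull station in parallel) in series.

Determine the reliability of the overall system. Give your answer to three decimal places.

0.958

R(agent cylinder valve) = exp(−0.00084 × 200) = 0.84535
R(pressure switch) = exp(−0.0015 × 200) = 0.74082
R(releasing panel) = exp(−0.0015 × 200) = 0.74082
R(manual pull station) = exp(−0.000030 × 200) = 0.99402
Parallel (agent cylinder valve and pressure switch): 1 − (1 − 0.84535)(1 − 0.74082) = 0.95992
Parallel (releasing panel and manual pull station): 1 − (1 − 0.74082)(1 − 0.99402) = 0.99845
Series ([0.95992] and [0.99845]): 0.95992 × 0.99845 = 0.958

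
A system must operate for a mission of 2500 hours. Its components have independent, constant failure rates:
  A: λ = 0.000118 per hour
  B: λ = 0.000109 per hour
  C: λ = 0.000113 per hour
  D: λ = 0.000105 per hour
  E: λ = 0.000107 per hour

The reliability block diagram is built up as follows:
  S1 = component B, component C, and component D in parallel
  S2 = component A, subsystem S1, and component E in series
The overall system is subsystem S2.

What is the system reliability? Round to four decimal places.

R(A) = exp(−0.000118 × 2500) = 0.744532
R(B) = exp(−0.000109 × 2500) = 0.761473
R(C) = exp(−0.000113 × 2500) = 0.753897
R(D) = exp(−0.000105 × 2500) = 0.769126
R(E) = exp(−0.000107 × 2500) = 0.765290
Parallel (B, C, and D): 1 − (1 − 0.761473)(1 − 0.753897)(1 − 0.769126) = 0.986447
Series (A, [0.986447], and E): 0.744532 × 0.986447 × 0.765290 = 0.5621

0.5621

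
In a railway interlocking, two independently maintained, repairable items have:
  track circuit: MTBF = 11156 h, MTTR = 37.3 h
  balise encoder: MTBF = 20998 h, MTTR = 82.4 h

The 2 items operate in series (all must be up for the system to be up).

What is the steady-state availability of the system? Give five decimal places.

0.99277

A(track circuit) = MTBF/(MTBF+MTTR) = 11156/(11156+37.3) = 0.996668
A(balise encoder) = MTBF/(MTBF+MTTR) = 20998/(20998+82.4) = 0.996091
Series availability: 0.996668 × 0.996091 = 0.99277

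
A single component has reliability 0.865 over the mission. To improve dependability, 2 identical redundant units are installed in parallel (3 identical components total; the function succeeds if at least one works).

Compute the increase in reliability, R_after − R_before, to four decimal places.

0.1325

R_before = 0.865
R_after = 1 − (1 − 0.865)^3 = 0.9975
ΔR = 0.9975 − 0.865 = 0.1325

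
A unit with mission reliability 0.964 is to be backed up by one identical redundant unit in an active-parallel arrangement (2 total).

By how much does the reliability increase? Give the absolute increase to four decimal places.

R_before = 0.964
R_after = 1 − (1 − 0.964)^2 = 0.9987
ΔR = 0.9987 − 0.964 = 0.0347

0.0347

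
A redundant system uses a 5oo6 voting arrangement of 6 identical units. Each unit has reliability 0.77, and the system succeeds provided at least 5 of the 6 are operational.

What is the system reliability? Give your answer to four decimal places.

R = Σ_{i=5}^{6} C(6,i) p^i (1−p)^{6−i} with p = 0.77
C(6,5)·0.77^5·0.23^1 = 0.373536
C(6,6)·0.77^6·0.23^0 = 0.208422
Sum = 0.5820

0.5820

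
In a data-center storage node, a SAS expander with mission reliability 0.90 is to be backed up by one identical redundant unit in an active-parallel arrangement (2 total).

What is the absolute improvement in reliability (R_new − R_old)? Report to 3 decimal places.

0.090

R_before = 0.90
R_after = 1 − (1 − 0.90)^2 = 0.990
ΔR = 0.990 − 0.90 = 0.090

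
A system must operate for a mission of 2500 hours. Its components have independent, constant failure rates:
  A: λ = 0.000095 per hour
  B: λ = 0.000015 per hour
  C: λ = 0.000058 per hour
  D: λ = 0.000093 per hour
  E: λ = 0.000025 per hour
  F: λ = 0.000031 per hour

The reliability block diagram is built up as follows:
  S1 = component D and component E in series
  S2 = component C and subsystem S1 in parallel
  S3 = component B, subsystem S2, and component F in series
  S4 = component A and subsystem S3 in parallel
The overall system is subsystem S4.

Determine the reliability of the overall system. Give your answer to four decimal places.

R(A) = exp(−0.000095 × 2500) = 0.788597
R(B) = exp(−0.000015 × 2500) = 0.963194
R(C) = exp(−0.000058 × 2500) = 0.865022
R(D) = exp(−0.000093 × 2500) = 0.792550
R(E) = exp(−0.000025 × 2500) = 0.939413
R(F) = exp(−0.000031 × 2500) = 0.925427
Series (D and E): 0.792550 × 0.939413 = 0.744532
Parallel (C and [0.744532]): 1 − (1 − 0.865022)(1 − 0.744532) = 0.965517
Series (B, [0.965517], and F): 0.963194 × 0.965517 × 0.925427 = 0.860629
Parallel (A and [0.860629]): 1 − (1 − 0.788597)(1 − 0.860629) = 0.9705

0.9705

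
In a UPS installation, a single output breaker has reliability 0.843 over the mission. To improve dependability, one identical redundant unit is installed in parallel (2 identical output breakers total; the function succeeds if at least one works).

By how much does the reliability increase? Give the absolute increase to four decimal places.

R_before = 0.843
R_after = 1 − (1 − 0.843)^2 = 0.9754
ΔR = 0.9754 − 0.843 = 0.1324

0.1324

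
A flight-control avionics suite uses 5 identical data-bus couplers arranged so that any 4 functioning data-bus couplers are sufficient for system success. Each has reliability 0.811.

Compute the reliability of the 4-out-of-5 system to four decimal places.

R = Σ_{i=4}^{5} C(5,i) p^i (1−p)^{5−i} with p = 0.811
C(5,4)·0.811^4·0.189^1 = 0.408804
C(5,5)·0.811^5·0.189^0 = 0.350836
Sum = 0.7596

0.7596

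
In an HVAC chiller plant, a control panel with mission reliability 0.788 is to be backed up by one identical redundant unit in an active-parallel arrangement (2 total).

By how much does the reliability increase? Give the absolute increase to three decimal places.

R_before = 0.788
R_after = 1 − (1 − 0.788)^2 = 0.955
ΔR = 0.955 − 0.788 = 0.167

0.167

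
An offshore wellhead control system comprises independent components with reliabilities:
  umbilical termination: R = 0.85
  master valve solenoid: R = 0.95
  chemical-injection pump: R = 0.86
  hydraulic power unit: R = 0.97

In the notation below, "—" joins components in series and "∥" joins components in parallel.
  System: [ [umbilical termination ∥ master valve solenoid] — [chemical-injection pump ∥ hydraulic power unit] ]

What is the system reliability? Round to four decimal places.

0.9883

Parallel (umbilical termination and master valve solenoid): 1 − (1 − 0.850000)(1 − 0.950000) = 0.992500
Parallel (chemical-injection pump and hydraulic power unit): 1 − (1 − 0.860000)(1 − 0.970000) = 0.995800
Series ([0.992500] and [0.995800]): 0.992500 × 0.995800 = 0.9883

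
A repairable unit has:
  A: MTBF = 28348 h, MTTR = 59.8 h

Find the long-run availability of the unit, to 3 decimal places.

0.998

A(A) = MTBF/(MTBF+MTTR) = 28348/(28348+59.8) = 0.998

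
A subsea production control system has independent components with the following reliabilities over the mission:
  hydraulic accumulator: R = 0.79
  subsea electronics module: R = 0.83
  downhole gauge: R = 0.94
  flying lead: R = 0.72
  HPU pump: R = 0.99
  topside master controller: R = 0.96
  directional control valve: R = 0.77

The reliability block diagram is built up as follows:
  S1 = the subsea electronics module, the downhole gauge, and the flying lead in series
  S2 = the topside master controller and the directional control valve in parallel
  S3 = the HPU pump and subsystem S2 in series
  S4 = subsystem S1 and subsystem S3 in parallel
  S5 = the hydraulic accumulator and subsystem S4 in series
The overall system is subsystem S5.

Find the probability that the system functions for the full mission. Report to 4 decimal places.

Series (subsea electronics module, downhole gauge, and flying lead): 0.830000 × 0.940000 × 0.720000 = 0.561744
Parallel (topside master controller and directional control valve): 1 − (1 − 0.960000)(1 − 0.770000) = 0.990800
Series (HPU pump and [0.990800]): 0.990000 × 0.990800 = 0.980892
Parallel ([0.561744] and [0.980892]): 1 − (1 − 0.561744)(1 − 0.980892) = 0.991626
Series (hydraulic accumulator and [0.991626]): 0.790000 × 0.991626 = 0.7834

0.7834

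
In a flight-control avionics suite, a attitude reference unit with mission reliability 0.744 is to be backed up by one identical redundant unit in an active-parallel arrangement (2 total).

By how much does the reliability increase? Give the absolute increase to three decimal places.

R_before = 0.744
R_after = 1 − (1 − 0.744)^2 = 0.934
ΔR = 0.934 − 0.744 = 0.190

0.190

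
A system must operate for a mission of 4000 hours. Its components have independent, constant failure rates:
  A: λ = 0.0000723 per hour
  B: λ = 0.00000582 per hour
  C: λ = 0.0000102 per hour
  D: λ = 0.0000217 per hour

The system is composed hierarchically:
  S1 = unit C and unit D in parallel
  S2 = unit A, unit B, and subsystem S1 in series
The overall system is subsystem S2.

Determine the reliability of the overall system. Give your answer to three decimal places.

0.729

R(A) = exp(−0.0000723 × 4000) = 0.74886
R(B) = exp(−0.00000582 × 4000) = 0.97699
R(C) = exp(−0.0000102 × 4000) = 0.96002
R(D) = exp(−0.0000217 × 4000) = 0.91686
Parallel (C and D): 1 − (1 − 0.96002)(1 − 0.91686) = 0.99668
Series (A, B, and [0.99668]): 0.74886 × 0.97699 × 0.99668 = 0.729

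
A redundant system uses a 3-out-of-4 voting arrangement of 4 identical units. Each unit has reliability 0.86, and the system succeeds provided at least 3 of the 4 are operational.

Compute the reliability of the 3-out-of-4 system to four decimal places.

0.9032

R = Σ_{i=3}^{4} C(4,i) p^i (1−p)^{4−i} with p = 0.86
C(4,3)·0.86^3·0.14^1 = 0.356191
C(4,4)·0.86^4·0.14^0 = 0.547008
Sum = 0.9032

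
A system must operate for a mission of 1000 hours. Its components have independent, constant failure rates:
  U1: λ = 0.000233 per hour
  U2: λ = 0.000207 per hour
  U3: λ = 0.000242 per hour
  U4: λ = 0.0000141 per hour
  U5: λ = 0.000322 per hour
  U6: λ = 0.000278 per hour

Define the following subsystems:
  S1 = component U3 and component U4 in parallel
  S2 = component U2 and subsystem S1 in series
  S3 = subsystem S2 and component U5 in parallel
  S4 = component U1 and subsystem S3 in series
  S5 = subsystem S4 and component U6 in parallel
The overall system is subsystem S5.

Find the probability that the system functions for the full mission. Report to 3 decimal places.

0.940

R(U1) = exp(−0.000233 × 1000) = 0.79215
R(U2) = exp(−0.000207 × 1000) = 0.81302
R(U3) = exp(−0.000242 × 1000) = 0.78506
R(U4) = exp(−0.0000141 × 1000) = 0.98600
R(U5) = exp(−0.000322 × 1000) = 0.72470
R(U6) = exp(−0.000278 × 1000) = 0.75730
Parallel (U3 and U4): 1 − (1 − 0.78506)(1 − 0.98600) = 0.99699
Series (U2 and [0.99699]): 0.81302 × 0.99699 = 0.81057
Parallel ([0.81057] and U5): 1 − (1 − 0.81057)(1 − 0.72470) = 0.94785
Series (U1 and [0.94785]): 0.79215 × 0.94785 = 0.75084
Parallel ([0.75084] and U6): 1 − (1 − 0.75084)(1 − 0.75730) = 0.940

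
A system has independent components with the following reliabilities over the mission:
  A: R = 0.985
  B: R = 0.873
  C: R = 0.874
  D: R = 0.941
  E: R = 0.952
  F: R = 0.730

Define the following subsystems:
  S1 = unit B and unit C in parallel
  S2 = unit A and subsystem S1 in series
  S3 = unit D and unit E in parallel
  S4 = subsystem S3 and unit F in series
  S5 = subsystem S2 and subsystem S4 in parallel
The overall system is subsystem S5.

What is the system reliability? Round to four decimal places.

Parallel (B and C): 1 − (1 − 0.873000)(1 − 0.874000) = 0.983998
Series (A and [0.983998]): 0.985000 × 0.983998 = 0.969238
Parallel (D and E): 1 − (1 − 0.941000)(1 − 0.952000) = 0.997168
Series ([0.997168] and F): 0.997168 × 0.730000 = 0.727933
Parallel ([0.969238] and [0.727933]): 1 − (1 − 0.969238)(1 − 0.727933) = 0.9916

0.9916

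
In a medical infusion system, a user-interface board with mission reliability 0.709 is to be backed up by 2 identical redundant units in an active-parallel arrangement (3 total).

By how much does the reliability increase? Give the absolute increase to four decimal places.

R_before = 0.709
R_after = 1 − (1 − 0.709)^3 = 0.9754
ΔR = 0.9754 − 0.709 = 0.2664

0.2664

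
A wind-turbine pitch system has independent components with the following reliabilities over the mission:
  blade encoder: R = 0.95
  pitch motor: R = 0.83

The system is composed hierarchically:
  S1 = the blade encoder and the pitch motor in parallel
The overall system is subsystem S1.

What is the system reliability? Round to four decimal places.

Parallel (blade encoder and pitch motor): 1 − (1 − 0.950000)(1 − 0.830000) = 0.9915

0.9915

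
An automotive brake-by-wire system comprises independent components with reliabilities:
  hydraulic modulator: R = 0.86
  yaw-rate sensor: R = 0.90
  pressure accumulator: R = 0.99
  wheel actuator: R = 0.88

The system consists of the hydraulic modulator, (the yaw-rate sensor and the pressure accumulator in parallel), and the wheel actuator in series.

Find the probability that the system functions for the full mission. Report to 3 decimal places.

Parallel (yaw-rate sensor and pressure accumulator): 1 − (1 − 0.90000)(1 − 0.99000) = 0.99900
Series (hydraulic modulator, [0.99900], and wheel actuator): 0.86000 × 0.99900 × 0.88000 = 0.756

0.756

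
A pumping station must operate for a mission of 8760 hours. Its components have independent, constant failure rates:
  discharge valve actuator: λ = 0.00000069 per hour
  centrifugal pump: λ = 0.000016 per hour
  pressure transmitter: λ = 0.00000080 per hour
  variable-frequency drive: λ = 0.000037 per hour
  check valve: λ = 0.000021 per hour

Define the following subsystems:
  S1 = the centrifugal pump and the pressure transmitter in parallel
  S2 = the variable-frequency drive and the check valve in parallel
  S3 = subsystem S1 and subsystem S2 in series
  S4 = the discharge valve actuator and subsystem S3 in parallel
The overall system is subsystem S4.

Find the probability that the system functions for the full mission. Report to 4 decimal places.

0.9997

R(discharge valve actuator) = exp(−0.00000069 × 8760) = 0.993974
R(centrifugal pump) = exp(−0.000016 × 8760) = 0.869219
R(pressure transmitter) = exp(−0.00000080 × 8760) = 0.993016
R(variable-frequency drive) = exp(−0.000037 × 8760) = 0.723163
R(check valve) = exp(−0.000021 × 8760) = 0.831969
Parallel (centrifugal pump and pressure transmitter): 1 − (1 − 0.869219)(1 − 0.993016) = 0.999087
Parallel (variable-frequency drive and check valve): 1 − (1 − 0.723163)(1 − 0.831969) = 0.953483
Series ([0.999087] and [0.953483]): 0.999087 × 0.953483 = 0.952612
Parallel (discharge valve actuator and [0.952612]): 1 − (1 − 0.993974)(1 − 0.952612) = 0.9997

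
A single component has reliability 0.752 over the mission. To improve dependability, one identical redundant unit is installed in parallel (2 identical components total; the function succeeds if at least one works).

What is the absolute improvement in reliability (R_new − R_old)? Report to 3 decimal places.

R_before = 0.752
R_after = 1 − (1 − 0.752)^2 = 0.938
ΔR = 0.938 − 0.752 = 0.186

0.186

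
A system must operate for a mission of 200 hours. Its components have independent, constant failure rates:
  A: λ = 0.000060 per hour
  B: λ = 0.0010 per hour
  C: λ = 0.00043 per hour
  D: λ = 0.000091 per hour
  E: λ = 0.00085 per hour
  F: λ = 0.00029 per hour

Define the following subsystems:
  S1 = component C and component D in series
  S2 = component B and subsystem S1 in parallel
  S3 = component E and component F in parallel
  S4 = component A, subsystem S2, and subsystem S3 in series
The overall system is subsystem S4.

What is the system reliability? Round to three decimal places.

0.962

R(A) = exp(−0.000060 × 200) = 0.98807
R(B) = exp(−0.0010 × 200) = 0.81873
R(C) = exp(−0.00043 × 200) = 0.91759
R(D) = exp(−0.000091 × 200) = 0.98196
R(E) = exp(−0.00085 × 200) = 0.84366
R(F) = exp(−0.00029 × 200) = 0.94365
Series (C and D): 0.91759 × 0.98196 = 0.90104
Parallel (B and [0.90104]): 1 − (1 − 0.81873)(1 − 0.90104) = 0.98206
Parallel (E and F): 1 − (1 − 0.84366)(1 − 0.94365) = 0.99119
Series (A, [0.98206], and [0.99119]): 0.98807 × 0.98206 × 0.99119 = 0.962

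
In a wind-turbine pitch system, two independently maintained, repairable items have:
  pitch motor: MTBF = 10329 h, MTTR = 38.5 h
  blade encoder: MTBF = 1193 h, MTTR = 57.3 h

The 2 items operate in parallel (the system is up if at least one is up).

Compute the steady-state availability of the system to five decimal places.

0.99983

A(pitch motor) = MTBF/(MTBF+MTTR) = 10329/(10329+38.5) = 0.996286
A(blade encoder) = MTBF/(MTBF+MTTR) = 1193/(1193+57.3) = 0.954171
Parallel availability: 1 − (1 − 0.996286)(1 − 0.954171) = 0.99983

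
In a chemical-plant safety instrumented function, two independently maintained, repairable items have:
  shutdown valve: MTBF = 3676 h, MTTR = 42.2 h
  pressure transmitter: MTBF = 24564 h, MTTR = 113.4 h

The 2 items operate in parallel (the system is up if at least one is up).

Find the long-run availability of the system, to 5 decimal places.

A(shutdown valve) = MTBF/(MTBF+MTTR) = 3676/(3676+42.2) = 0.988650
A(pressure transmitter) = MTBF/(MTBF+MTTR) = 24564/(24564+113.4) = 0.995405
Parallel availability: 1 − (1 − 0.988650)(1 − 0.995405) = 0.99995

0.99995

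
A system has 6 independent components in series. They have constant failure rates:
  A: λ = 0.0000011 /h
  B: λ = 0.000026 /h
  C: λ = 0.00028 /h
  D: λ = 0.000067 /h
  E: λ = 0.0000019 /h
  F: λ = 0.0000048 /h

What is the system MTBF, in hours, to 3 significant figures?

Series of exponential components: λ_sys = Σ λ_i
λ_sys = 0.0000011 + 0.000026 + 0.00028 + 0.000067 + 0.0000019 + 0.0000048 = 3.8080e-04 /h
MTBF = 1 / λ_sys = 2630 h

2630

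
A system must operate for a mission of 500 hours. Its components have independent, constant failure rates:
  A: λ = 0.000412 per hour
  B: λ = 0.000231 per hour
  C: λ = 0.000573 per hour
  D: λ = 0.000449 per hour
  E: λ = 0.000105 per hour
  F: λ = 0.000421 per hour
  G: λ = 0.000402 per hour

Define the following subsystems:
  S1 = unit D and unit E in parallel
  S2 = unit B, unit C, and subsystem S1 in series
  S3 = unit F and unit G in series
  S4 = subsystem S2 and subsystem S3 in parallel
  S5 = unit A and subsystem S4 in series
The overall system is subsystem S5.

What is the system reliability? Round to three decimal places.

R(A) = exp(−0.000412 × 500) = 0.81383
R(B) = exp(−0.000231 × 500) = 0.89092
R(C) = exp(−0.000573 × 500) = 0.75089
R(D) = exp(−0.000449 × 500) = 0.79892
R(E) = exp(−0.000105 × 500) = 0.94885
R(F) = exp(−0.000421 × 500) = 0.81018
R(G) = exp(−0.000402 × 500) = 0.81791
Parallel (D and E): 1 − (1 − 0.79892)(1 − 0.94885) = 0.98971
Series (B, C, and [0.98971]): 0.89092 × 0.75089 × 0.98971 = 0.66210
Series (F and G): 0.81018 × 0.81791 = 0.66265
Parallel ([0.66210] and [0.66265]): 1 − (1 − 0.66210)(1 − 0.66265) = 0.88601
Series (A and [0.88601]): 0.81383 × 0.88601 = 0.721

0.721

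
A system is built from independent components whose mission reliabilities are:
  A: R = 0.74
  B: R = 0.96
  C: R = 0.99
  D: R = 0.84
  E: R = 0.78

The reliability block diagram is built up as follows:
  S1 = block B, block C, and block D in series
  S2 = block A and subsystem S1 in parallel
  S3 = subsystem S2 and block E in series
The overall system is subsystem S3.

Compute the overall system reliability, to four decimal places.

Series (B, C, and D): 0.960000 × 0.990000 × 0.840000 = 0.798336
Parallel (A and [0.798336]): 1 − (1 − 0.740000)(1 − 0.798336) = 0.947567
Series ([0.947567] and E): 0.947567 × 0.780000 = 0.7391

0.7391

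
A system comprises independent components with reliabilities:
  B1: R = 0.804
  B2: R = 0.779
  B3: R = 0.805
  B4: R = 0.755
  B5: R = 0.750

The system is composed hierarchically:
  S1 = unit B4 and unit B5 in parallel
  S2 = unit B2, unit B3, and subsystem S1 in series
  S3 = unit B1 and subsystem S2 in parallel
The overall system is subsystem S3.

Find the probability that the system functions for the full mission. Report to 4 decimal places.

0.9194

Parallel (B4 and B5): 1 − (1 − 0.755000)(1 − 0.750000) = 0.938750
Series (B2, B3, and [0.938750]): 0.779000 × 0.805000 × 0.938750 = 0.588685
Parallel (B1 and [0.588685]): 1 − (1 − 0.804000)(1 − 0.588685) = 0.9194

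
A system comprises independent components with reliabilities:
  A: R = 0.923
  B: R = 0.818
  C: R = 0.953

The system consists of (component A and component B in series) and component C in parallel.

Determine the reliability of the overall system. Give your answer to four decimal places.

0.9885

Series (A and B): 0.923000 × 0.818000 = 0.755014
Parallel ([0.755014] and C): 1 − (1 − 0.755014)(1 − 0.953000) = 0.9885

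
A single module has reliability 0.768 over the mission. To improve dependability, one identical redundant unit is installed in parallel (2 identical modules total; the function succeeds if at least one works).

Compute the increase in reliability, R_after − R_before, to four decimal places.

R_before = 0.768
R_after = 1 − (1 − 0.768)^2 = 0.9462
ΔR = 0.9462 − 0.768 = 0.1782

0.1782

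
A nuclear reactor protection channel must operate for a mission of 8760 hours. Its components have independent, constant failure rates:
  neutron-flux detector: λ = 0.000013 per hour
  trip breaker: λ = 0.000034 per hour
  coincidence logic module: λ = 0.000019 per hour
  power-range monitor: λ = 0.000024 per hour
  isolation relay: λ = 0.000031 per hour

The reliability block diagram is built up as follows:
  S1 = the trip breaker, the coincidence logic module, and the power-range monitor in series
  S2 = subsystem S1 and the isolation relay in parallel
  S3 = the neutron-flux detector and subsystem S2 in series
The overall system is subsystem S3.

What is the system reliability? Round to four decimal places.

0.7883

R(neutron-flux detector) = exp(−0.000013 × 8760) = 0.892365
R(trip breaker) = exp(−0.000034 × 8760) = 0.742420
R(coincidence logic module) = exp(−0.000019 × 8760) = 0.846674
R(power-range monitor) = exp(−0.000024 × 8760) = 0.810390
R(isolation relay) = exp(−0.000031 × 8760) = 0.762190
Series (trip breaker, coincidence logic module, and power-range monitor): 0.742420 × 0.846674 × 0.810390 = 0.509401
Parallel ([0.509401] and isolation relay): 1 − (1 − 0.509401)(1 − 0.762190) = 0.883331
Series (neutron-flux detector and [0.883331]): 0.892365 × 0.883331 = 0.7883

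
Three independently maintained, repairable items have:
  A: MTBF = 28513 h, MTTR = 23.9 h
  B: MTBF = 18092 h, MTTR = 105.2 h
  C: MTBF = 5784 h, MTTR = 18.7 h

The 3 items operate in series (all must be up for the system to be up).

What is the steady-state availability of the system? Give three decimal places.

0.990

A(A) = MTBF/(MTBF+MTTR) = 28513/(28513+23.9) = 0.999162
A(B) = MTBF/(MTBF+MTTR) = 18092/(18092+105.2) = 0.994219
A(C) = MTBF/(MTBF+MTTR) = 5784/(5784+18.7) = 0.996777
Series availability: 0.999162 × 0.994219 × 0.996777 = 0.990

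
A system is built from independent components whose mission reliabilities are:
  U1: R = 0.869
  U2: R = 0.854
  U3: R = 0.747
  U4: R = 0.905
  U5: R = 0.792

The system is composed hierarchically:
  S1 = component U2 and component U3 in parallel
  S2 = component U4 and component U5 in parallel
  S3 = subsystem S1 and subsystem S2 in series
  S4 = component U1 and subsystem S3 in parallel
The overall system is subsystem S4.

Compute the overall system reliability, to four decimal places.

0.9927

Parallel (U2 and U3): 1 − (1 − 0.854000)(1 − 0.747000) = 0.963062
Parallel (U4 and U5): 1 − (1 − 0.905000)(1 − 0.792000) = 0.980240
Series ([0.963062] and [0.980240]): 0.963062 × 0.980240 = 0.944032
Parallel (U1 and [0.944032]): 1 − (1 − 0.869000)(1 − 0.944032) = 0.9927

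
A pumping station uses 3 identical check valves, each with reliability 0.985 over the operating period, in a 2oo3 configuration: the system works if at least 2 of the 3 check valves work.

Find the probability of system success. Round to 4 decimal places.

0.9993

R = Σ_{i=2}^{3} C(3,i) p^i (1−p)^{3−i} with p = 0.985
C(3,2)·0.985^2·0.015^1 = 0.043660
C(3,3)·0.985^3·0.015^0 = 0.955672
Sum = 0.9993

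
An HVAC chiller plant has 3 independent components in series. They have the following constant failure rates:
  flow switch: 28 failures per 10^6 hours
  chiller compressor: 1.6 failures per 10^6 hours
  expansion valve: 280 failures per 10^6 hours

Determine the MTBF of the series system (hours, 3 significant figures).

Series of exponential components: λ_sys = Σ λ_i
λ_sys = 0.000028 + 0.0000016 + 0.00028 = 3.0960e-04 /h
MTBF = 1 / λ_sys = 3230 h

3230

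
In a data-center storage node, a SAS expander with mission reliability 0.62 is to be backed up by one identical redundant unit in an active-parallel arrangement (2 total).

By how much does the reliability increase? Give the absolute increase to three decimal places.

R_before = 0.62
R_after = 1 − (1 − 0.62)^2 = 0.856
ΔR = 0.856 − 0.62 = 0.236

0.236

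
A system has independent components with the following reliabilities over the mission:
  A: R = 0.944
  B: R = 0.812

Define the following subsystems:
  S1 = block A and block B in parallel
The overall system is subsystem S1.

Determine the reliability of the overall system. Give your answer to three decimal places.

0.989

Parallel (A and B): 1 − (1 − 0.94400)(1 − 0.81200) = 0.989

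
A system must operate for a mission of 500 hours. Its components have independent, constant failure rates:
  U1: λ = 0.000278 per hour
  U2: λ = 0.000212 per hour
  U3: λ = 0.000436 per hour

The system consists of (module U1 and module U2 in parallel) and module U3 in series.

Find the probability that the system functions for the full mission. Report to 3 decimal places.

0.794

R(U1) = exp(−0.000278 × 500) = 0.87023
R(U2) = exp(−0.000212 × 500) = 0.89942
R(U3) = exp(−0.000436 × 500) = 0.80413
Parallel (U1 and U2): 1 − (1 − 0.87023)(1 − 0.89942) = 0.98695
Series ([0.98695] and U3): 0.98695 × 0.80413 = 0.794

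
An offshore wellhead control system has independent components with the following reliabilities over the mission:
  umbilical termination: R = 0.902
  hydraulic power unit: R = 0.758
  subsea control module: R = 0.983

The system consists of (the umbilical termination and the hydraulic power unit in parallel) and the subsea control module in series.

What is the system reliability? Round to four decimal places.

0.9597

Parallel (umbilical termination and hydraulic power unit): 1 − (1 − 0.902000)(1 − 0.758000) = 0.976284
Series ([0.976284] and subsea control module): 0.976284 × 0.983000 = 0.9597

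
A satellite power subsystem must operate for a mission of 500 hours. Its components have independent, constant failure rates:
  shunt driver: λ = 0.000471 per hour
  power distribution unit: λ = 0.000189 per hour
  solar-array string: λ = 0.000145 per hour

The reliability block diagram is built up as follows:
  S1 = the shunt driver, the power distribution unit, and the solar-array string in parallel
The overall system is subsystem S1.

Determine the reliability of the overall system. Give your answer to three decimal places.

R(shunt driver) = exp(−0.000471 × 500) = 0.79018
R(power distribution unit) = exp(−0.000189 × 500) = 0.90983
R(solar-array string) = exp(−0.000145 × 500) = 0.93007
Parallel (shunt driver, power distribution unit, and solar-array string): 1 − (1 − 0.79018)(1 − 0.90983)(1 − 0.93007) = 0.999

0.999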